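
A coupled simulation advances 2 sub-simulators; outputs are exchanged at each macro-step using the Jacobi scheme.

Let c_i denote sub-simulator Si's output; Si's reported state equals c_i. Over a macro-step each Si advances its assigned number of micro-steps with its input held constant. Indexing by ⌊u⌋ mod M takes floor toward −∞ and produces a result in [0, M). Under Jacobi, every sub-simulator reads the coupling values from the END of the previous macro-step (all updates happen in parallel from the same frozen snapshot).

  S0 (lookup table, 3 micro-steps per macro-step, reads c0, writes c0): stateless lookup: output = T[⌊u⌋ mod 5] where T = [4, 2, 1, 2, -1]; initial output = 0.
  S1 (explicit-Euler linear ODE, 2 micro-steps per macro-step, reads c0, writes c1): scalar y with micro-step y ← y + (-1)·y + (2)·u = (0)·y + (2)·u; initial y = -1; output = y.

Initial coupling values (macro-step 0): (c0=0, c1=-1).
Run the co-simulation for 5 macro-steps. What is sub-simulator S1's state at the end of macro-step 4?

S1 state at macro-step 4 = -2

macro 1: S0 reads c0=0 → after 3×micro: 4; S1 reads c0=0 → after 2×micro: 0 ⇒ (c0=4, c1=0)
macro 2: S0 reads c0=4 → after 3×micro: -1; S1 reads c0=4 → after 2×micro: 8 ⇒ (c0=-1, c1=8)
macro 3: S0 reads c0=-1 → after 3×micro: -1; S1 reads c0=-1 → after 2×micro: -2 ⇒ (c0=-1, c1=-2)
macro 4: S0 reads c0=-1 → after 3×micro: -1; S1 reads c0=-1 → after 2×micro: -2 ⇒ (c0=-1, c1=-2)
macro 5: S0 reads c0=-1 → after 3×micro: -1; S1 reads c0=-1 → after 2×micro: -2 ⇒ (c0=-1, c1=-2)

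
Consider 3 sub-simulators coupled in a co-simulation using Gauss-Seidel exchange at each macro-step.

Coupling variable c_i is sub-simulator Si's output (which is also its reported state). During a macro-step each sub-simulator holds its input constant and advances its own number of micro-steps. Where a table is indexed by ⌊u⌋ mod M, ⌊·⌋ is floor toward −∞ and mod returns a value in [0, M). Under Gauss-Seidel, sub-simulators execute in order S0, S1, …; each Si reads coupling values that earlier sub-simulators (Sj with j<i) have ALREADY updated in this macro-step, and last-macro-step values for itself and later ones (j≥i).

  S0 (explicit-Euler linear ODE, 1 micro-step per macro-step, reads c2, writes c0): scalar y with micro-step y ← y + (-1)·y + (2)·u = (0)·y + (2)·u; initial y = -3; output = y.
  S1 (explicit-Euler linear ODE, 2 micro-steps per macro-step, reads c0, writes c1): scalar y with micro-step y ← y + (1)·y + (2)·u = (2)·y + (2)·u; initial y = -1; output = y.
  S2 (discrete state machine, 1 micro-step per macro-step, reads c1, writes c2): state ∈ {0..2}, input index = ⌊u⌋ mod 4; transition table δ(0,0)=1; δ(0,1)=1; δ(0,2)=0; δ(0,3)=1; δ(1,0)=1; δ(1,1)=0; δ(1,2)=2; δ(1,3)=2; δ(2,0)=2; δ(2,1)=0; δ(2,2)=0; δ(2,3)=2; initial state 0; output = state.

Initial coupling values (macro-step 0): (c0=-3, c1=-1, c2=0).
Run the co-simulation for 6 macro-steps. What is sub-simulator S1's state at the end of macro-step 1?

macro 1: S0 reads c2=0 → after 1×micro: 0; S1 reads c0=0 → after 2×micro: -4; S2 reads c1=-4 → after 1×micro: 1 ⇒ (c0=0, c1=-4, c2=1)
macro 2: S0 reads c2=1 → after 1×micro: 2; S1 reads c0=2 → after 2×micro: -4; S2 reads c1=-4 → after 1×micro: 1 ⇒ (c0=2, c1=-4, c2=1)
macro 3: S0 reads c2=1 → after 1×micro: 2; S1 reads c0=2 → after 2×micro: -4; S2 reads c1=-4 → after 1×micro: 1 ⇒ (c0=2, c1=-4, c2=1)
macro 4: S0 reads c2=1 → after 1×micro: 2; S1 reads c0=2 → after 2×micro: -4; S2 reads c1=-4 → after 1×micro: 1 ⇒ (c0=2, c1=-4, c2=1)
macro 5: S0 reads c2=1 → after 1×micro: 2; S1 reads c0=2 → after 2×micro: -4; S2 reads c1=-4 → after 1×micro: 1 ⇒ (c0=2, c1=-4, c2=1)
macro 6: S0 reads c2=1 → after 1×micro: 2; S1 reads c0=2 → after 2×micro: -4; S2 reads c1=-4 → after 1×micro: 1 ⇒ (c0=2, c1=-4, c2=1)

S1 state at macro-step 1 = -4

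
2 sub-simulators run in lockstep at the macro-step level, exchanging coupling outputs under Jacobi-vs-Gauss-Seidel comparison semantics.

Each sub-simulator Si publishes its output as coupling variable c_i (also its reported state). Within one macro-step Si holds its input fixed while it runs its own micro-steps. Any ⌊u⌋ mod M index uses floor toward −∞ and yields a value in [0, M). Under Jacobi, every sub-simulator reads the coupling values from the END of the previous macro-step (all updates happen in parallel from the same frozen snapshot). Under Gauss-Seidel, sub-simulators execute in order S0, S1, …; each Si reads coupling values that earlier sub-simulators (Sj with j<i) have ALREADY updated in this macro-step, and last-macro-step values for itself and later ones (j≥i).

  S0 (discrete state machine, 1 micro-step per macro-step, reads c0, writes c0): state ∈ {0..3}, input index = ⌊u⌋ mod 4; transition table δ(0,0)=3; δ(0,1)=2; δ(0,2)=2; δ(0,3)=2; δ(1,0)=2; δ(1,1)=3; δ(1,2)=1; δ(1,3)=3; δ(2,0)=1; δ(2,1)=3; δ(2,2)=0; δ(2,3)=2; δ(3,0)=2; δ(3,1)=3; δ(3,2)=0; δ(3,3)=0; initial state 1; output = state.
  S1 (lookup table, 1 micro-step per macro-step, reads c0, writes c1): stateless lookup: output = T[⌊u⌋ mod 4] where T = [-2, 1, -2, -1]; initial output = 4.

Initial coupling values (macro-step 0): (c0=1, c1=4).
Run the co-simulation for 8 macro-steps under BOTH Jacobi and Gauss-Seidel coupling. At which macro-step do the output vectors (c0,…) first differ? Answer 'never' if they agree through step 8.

[Jacobi] macro 1: S0 reads c0=1 → after 1×micro: 3; S1 reads c0=1 → after 1×micro: 1 ⇒ (c0=3, c1=1)
[Jacobi] macro 2: S0 reads c0=3 → after 1×micro: 0; S1 reads c0=3 → after 1×micro: -1 ⇒ (c0=0, c1=-1)
[Jacobi] macro 3: S0 reads c0=0 → after 1×micro: 3; S1 reads c0=0 → after 1×micro: -2 ⇒ (c0=3, c1=-2)
[Jacobi] macro 4: S0 reads c0=3 → after 1×micro: 0; S1 reads c0=3 → after 1×micro: -1 ⇒ (c0=0, c1=-1)
[Jacobi] macro 5: S0 reads c0=0 → after 1×micro: 3; S1 reads c0=0 → after 1×micro: -2 ⇒ (c0=3, c1=-2)
[Jacobi] macro 6: S0 reads c0=3 → after 1×micro: 0; S1 reads c0=3 → after 1×micro: -1 ⇒ (c0=0, c1=-1)
[Jacobi] macro 7: S0 reads c0=0 → after 1×micro: 3; S1 reads c0=0 → after 1×micro: -2 ⇒ (c0=3, c1=-2)
[Jacobi] macro 8: S0 reads c0=3 → after 1×micro: 0; S1 reads c0=3 → after 1×micro: -1 ⇒ (c0=0, c1=-1)
[Gauss-Seidel] macro 1: S0 reads c0=1 → after 1×micro: 3; S1 reads c0=3 → after 1×micro: -1 ⇒ (c0=3, c1=-1)
[Gauss-Seidel] macro 2: S0 reads c0=3 → after 1×micro: 0; S1 reads c0=0 → after 1×micro: -2 ⇒ (c0=0, c1=-2)
[Gauss-Seidel] macro 3: S0 reads c0=0 → after 1×micro: 3; S1 reads c0=3 → after 1×micro: -1 ⇒ (c0=3, c1=-1)
[Gauss-Seidel] macro 4: S0 reads c0=3 → after 1×micro: 0; S1 reads c0=0 → after 1×micro: -2 ⇒ (c0=0, c1=-2)
[Gauss-Seidel] macro 5: S0 reads c0=0 → after 1×micro: 3; S1 reads c0=3 → after 1×micro: -1 ⇒ (c0=3, c1=-1)
[Gauss-Seidel] macro 6: S0 reads c0=3 → after 1×micro: 0; S1 reads c0=0 → after 1×micro: -2 ⇒ (c0=0, c1=-2)
[Gauss-Seidel] macro 7: S0 reads c0=0 → after 1×micro: 3; S1 reads c0=3 → after 1×micro: -1 ⇒ (c0=3, c1=-1)
[Gauss-Seidel] macro 8: S0 reads c0=3 → after 1×micro: 0; S1 reads c0=0 → after 1×micro: -2 ⇒ (c0=0, c1=-2)

first divergence at macro-step: 1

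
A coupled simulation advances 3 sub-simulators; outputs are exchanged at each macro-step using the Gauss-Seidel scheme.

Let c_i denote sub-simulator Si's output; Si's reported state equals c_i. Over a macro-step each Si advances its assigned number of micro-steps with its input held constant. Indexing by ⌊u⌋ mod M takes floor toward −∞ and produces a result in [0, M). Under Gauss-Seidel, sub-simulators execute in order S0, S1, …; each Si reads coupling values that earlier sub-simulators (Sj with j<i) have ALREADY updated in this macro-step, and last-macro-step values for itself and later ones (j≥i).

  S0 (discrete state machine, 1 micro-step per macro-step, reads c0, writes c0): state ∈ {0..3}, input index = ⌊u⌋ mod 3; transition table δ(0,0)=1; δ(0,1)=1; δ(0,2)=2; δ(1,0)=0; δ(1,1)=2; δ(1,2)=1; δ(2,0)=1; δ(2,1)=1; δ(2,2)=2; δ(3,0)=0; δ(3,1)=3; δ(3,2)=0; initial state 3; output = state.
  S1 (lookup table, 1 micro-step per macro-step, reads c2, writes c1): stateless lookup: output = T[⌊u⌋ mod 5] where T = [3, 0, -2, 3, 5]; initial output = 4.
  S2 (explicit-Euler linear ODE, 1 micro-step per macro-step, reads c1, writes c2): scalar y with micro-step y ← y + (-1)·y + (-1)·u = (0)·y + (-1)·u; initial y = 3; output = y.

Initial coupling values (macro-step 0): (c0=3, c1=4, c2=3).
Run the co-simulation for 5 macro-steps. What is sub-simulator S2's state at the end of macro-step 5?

macro 1: S0 reads c0=3 → after 1×micro: 0; S1 reads c2=3 → after 1×micro: 3; S2 reads c1=3 → after 1×micro: -3 ⇒ (c0=0, c1=3, c2=-3)
macro 2: S0 reads c0=0 → after 1×micro: 1; S1 reads c2=-3 → after 1×micro: -2; S2 reads c1=-2 → after 1×micro: 2 ⇒ (c0=1, c1=-2, c2=2)
macro 3: S0 reads c0=1 → after 1×micro: 2; S1 reads c2=2 → after 1×micro: -2; S2 reads c1=-2 → after 1×micro: 2 ⇒ (c0=2, c1=-2, c2=2)
macro 4: S0 reads c0=2 → after 1×micro: 2; S1 reads c2=2 → after 1×micro: -2; S2 reads c1=-2 → after 1×micro: 2 ⇒ (c0=2, c1=-2, c2=2)
macro 5: S0 reads c0=2 → after 1×micro: 2; S1 reads c2=2 → after 1×micro: -2; S2 reads c1=-2 → after 1×micro: 2 ⇒ (c0=2, c1=-2, c2=2)

S2 state at macro-step 5 = 2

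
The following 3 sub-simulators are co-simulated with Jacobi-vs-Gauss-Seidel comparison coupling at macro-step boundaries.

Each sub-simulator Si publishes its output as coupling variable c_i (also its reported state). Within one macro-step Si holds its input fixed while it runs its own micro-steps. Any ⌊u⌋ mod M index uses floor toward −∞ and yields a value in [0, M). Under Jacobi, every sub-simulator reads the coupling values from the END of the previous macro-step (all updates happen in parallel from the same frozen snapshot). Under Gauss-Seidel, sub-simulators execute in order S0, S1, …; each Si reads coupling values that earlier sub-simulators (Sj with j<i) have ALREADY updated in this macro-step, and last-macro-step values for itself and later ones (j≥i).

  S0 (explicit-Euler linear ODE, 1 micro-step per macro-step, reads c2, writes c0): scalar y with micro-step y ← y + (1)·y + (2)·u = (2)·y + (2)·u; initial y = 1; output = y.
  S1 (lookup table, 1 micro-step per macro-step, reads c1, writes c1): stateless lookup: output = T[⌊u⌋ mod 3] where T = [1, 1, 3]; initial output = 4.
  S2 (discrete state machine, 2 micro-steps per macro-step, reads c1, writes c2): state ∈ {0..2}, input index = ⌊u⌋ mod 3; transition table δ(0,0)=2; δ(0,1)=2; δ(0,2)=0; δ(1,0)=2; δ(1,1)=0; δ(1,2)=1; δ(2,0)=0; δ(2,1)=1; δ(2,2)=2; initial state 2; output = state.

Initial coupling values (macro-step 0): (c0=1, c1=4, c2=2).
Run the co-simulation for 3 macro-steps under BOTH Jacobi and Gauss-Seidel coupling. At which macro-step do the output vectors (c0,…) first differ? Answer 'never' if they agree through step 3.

[Jacobi] macro 1: S0 reads c2=2 → after 1×micro: 6; S1 reads c1=4 → after 1×micro: 1; S2 reads c1=4 → after 2×micro: 0 ⇒ (c0=6, c1=1, c2=0)
[Jacobi] macro 2: S0 reads c2=0 → after 1×micro: 12; S1 reads c1=1 → after 1×micro: 1; S2 reads c1=1 → after 2×micro: 1 ⇒ (c0=12, c1=1, c2=1)
[Jacobi] macro 3: S0 reads c2=1 → after 1×micro: 26; S1 reads c1=1 → after 1×micro: 1; S2 reads c1=1 → after 2×micro: 2 ⇒ (c0=26, c1=1, c2=2)
[Gauss-Seidel] macro 1: S0 reads c2=2 → after 1×micro: 6; S1 reads c1=4 → after 1×micro: 1; S2 reads c1=1 → after 2×micro: 0 ⇒ (c0=6, c1=1, c2=0)
[Gauss-Seidel] macro 2: S0 reads c2=0 → after 1×micro: 12; S1 reads c1=1 → after 1×micro: 1; S2 reads c1=1 → after 2×micro: 1 ⇒ (c0=12, c1=1, c2=1)
[Gauss-Seidel] macro 3: S0 reads c2=1 → after 1×micro: 26; S1 reads c1=1 → after 1×micro: 1; S2 reads c1=1 → after 2×micro: 2 ⇒ (c0=26, c1=1, c2=2)

first divergence at macro-step: never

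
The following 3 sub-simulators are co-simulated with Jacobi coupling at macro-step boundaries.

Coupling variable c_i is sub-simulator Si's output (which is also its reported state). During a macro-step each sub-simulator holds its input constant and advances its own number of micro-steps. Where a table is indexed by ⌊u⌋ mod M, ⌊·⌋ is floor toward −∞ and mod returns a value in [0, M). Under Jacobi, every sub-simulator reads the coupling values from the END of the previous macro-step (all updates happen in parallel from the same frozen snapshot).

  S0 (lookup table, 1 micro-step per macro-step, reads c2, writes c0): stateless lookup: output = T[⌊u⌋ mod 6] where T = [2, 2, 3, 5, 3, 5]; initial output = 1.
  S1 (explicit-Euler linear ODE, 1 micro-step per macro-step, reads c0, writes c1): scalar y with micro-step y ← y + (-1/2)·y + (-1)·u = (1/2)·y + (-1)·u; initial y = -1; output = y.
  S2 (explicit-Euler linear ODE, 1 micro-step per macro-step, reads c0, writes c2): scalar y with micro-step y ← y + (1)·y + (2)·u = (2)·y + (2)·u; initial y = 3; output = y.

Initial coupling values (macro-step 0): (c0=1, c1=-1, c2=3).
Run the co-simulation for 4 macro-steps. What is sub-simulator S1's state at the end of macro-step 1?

S1 state at macro-step 1 = -3/2

macro 1: S0 reads c2=3 → after 1×micro: 5; S1 reads c0=1 → after 1×micro: -3/2; S2 reads c0=1 → after 1×micro: 8 ⇒ (c0=5, c1=-3/2, c2=8)
macro 2: S0 reads c2=8 → after 1×micro: 3; S1 reads c0=5 → after 1×micro: -23/4; S2 reads c0=5 → after 1×micro: 26 ⇒ (c0=3, c1=-23/4, c2=26)
macro 3: S0 reads c2=26 → after 1×micro: 3; S1 reads c0=3 → after 1×micro: -47/8; S2 reads c0=3 → after 1×micro: 58 ⇒ (c0=3, c1=-47/8, c2=58)
macro 4: S0 reads c2=58 → after 1×micro: 3; S1 reads c0=3 → after 1×micro: -95/16; S2 reads c0=3 → after 1×micro: 122 ⇒ (c0=3, c1=-95/16, c2=122)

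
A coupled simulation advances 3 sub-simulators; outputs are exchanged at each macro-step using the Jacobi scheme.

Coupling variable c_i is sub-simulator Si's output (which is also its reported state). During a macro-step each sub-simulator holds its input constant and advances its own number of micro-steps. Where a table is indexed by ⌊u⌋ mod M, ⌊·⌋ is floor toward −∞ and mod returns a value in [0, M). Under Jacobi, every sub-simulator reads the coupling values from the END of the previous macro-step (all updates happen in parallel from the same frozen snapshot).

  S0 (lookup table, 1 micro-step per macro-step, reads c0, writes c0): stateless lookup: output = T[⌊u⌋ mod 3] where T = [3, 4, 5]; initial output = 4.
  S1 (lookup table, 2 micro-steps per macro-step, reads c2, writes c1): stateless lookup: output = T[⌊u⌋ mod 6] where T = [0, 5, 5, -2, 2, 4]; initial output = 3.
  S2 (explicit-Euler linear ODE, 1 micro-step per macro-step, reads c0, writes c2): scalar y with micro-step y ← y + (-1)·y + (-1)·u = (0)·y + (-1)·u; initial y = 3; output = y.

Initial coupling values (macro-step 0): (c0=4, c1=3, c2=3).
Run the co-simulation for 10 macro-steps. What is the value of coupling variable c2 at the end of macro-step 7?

c2 at macro-step 7 = -4

macro 1: S0 reads c0=4 → after 1×micro: 4; S1 reads c2=3 → after 2×micro: -2; S2 reads c0=4 → after 1×micro: -4 ⇒ (c0=4, c1=-2, c2=-4)
macro 2: S0 reads c0=4 → after 1×micro: 4; S1 reads c2=-4 → after 2×micro: 5; S2 reads c0=4 → after 1×micro: -4 ⇒ (c0=4, c1=5, c2=-4)
macro 3: S0 reads c0=4 → after 1×micro: 4; S1 reads c2=-4 → after 2×micro: 5; S2 reads c0=4 → after 1×micro: -4 ⇒ (c0=4, c1=5, c2=-4)
macro 4: S0 reads c0=4 → after 1×micro: 4; S1 reads c2=-4 → after 2×micro: 5; S2 reads c0=4 → after 1×micro: -4 ⇒ (c0=4, c1=5, c2=-4)
macro 5: S0 reads c0=4 → after 1×micro: 4; S1 reads c2=-4 → after 2×micro: 5; S2 reads c0=4 → after 1×micro: -4 ⇒ (c0=4, c1=5, c2=-4)
macro 6: S0 reads c0=4 → after 1×micro: 4; S1 reads c2=-4 → after 2×micro: 5; S2 reads c0=4 → after 1×micro: -4 ⇒ (c0=4, c1=5, c2=-4)
macro 7: S0 reads c0=4 → after 1×micro: 4; S1 reads c2=-4 → after 2×micro: 5; S2 reads c0=4 → after 1×micro: -4 ⇒ (c0=4, c1=5, c2=-4)
macro 8: S0 reads c0=4 → after 1×micro: 4; S1 reads c2=-4 → after 2×micro: 5; S2 reads c0=4 → after 1×micro: -4 ⇒ (c0=4, c1=5, c2=-4)
macro 9: S0 reads c0=4 → after 1×micro: 4; S1 reads c2=-4 → after 2×micro: 5; S2 reads c0=4 → after 1×micro: -4 ⇒ (c0=4, c1=5, c2=-4)
macro 10: S0 reads c0=4 → after 1×micro: 4; S1 reads c2=-4 → after 2×micro: 5; S2 reads c0=4 → after 1×micro: -4 ⇒ (c0=4, c1=5, c2=-4)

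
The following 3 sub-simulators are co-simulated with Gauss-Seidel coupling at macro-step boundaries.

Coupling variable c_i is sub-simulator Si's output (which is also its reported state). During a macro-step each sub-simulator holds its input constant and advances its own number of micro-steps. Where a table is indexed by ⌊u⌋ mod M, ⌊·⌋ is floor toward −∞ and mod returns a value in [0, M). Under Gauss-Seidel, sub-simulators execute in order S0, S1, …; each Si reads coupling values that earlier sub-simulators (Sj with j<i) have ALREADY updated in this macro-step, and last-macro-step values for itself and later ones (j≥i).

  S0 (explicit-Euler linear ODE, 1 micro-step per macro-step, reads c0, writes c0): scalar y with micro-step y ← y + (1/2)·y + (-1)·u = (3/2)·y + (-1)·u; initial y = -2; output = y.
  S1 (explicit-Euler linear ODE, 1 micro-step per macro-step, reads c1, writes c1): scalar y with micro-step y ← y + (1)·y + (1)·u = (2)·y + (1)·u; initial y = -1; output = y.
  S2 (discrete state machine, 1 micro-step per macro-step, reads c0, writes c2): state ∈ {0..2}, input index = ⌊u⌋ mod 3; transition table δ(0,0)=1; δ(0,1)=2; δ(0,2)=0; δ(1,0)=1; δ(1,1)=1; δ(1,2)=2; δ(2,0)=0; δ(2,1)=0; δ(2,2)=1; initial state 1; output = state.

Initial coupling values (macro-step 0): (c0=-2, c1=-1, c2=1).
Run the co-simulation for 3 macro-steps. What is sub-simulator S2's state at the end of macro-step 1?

S2 state at macro-step 1 = 2

macro 1: S0 reads c0=-2 → after 1×micro: -1; S1 reads c1=-1 → after 1×micro: -3; S2 reads c0=-1 → after 1×micro: 2 ⇒ (c0=-1, c1=-3, c2=2)
macro 2: S0 reads c0=-1 → after 1×micro: -1/2; S1 reads c1=-3 → after 1×micro: -9; S2 reads c0=-1/2 → after 1×micro: 1 ⇒ (c0=-1/2, c1=-9, c2=1)
macro 3: S0 reads c0=-1/2 → after 1×micro: -1/4; S1 reads c1=-9 → after 1×micro: -27; S2 reads c0=-1/4 → after 1×micro: 2 ⇒ (c0=-1/4, c1=-27, c2=2)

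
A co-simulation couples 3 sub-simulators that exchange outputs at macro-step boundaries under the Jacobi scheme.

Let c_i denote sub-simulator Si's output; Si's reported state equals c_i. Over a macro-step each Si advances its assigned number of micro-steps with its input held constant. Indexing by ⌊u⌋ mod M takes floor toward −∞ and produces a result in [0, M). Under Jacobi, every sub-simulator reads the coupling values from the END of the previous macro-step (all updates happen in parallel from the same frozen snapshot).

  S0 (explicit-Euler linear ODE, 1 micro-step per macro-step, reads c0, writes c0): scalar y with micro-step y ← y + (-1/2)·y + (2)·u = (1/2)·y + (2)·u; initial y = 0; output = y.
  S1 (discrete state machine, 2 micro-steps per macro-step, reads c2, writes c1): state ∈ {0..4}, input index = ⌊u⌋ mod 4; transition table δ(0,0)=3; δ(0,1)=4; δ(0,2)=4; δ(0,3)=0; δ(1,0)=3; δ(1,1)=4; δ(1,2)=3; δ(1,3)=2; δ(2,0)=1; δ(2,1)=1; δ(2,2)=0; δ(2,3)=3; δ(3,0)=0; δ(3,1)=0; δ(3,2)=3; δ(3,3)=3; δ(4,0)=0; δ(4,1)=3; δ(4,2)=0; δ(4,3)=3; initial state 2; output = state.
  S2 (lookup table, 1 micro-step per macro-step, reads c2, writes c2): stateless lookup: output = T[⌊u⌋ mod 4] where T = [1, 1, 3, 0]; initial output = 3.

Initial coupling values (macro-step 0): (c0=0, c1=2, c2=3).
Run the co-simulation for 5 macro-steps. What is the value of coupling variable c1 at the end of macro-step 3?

c1 at macro-step 3 = 4

macro 1: S0 reads c0=0 → after 1×micro: 0; S1 reads c2=3 → after 2×micro: 3; S2 reads c2=3 → after 1×micro: 0 ⇒ (c0=0, c1=3, c2=0)
macro 2: S0 reads c0=0 → after 1×micro: 0; S1 reads c2=0 → after 2×micro: 3; S2 reads c2=0 → after 1×micro: 1 ⇒ (c0=0, c1=3, c2=1)
macro 3: S0 reads c0=0 → after 1×micro: 0; S1 reads c2=1 → after 2×micro: 4; S2 reads c2=1 → after 1×micro: 1 ⇒ (c0=0, c1=4, c2=1)
macro 4: S0 reads c0=0 → after 1×micro: 0; S1 reads c2=1 → after 2×micro: 0; S2 reads c2=1 → after 1×micro: 1 ⇒ (c0=0, c1=0, c2=1)
macro 5: S0 reads c0=0 → after 1×micro: 0; S1 reads c2=1 → after 2×micro: 3; S2 reads c2=1 → after 1×micro: 1 ⇒ (c0=0, c1=3, c2=1)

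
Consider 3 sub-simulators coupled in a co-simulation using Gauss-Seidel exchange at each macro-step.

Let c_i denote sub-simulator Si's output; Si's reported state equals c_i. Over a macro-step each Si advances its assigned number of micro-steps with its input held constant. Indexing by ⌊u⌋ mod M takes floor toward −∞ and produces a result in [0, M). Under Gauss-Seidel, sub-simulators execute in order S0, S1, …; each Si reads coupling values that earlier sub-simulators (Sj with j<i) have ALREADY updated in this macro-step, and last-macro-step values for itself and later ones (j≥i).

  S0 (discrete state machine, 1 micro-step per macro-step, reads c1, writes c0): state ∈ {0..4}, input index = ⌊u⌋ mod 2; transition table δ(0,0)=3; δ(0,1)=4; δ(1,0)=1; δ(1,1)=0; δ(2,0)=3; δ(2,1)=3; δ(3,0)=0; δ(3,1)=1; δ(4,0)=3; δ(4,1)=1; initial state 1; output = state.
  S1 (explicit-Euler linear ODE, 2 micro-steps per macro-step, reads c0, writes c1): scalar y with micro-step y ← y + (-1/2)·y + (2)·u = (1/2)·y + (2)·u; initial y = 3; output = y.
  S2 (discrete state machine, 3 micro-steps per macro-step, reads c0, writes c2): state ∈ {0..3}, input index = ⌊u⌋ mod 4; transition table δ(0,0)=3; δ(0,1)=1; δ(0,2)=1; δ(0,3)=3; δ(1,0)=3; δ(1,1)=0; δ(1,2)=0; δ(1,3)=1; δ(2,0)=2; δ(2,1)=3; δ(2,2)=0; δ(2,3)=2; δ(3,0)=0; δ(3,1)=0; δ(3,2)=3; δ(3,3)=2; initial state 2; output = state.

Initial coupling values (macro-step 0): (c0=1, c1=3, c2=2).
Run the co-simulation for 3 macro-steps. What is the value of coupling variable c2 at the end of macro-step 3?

c2 at macro-step 3 = 1

macro 1: S0 reads c1=3 → after 1×micro: 0; S1 reads c0=0 → after 2×micro: 3/4; S2 reads c0=0 → after 3×micro: 2 ⇒ (c0=0, c1=3/4, c2=2)
macro 2: S0 reads c1=3/4 → after 1×micro: 3; S1 reads c0=3 → after 2×micro: 147/16; S2 reads c0=3 → after 3×micro: 2 ⇒ (c0=3, c1=147/16, c2=2)
macro 3: S0 reads c1=147/16 → after 1×micro: 1; S1 reads c0=1 → after 2×micro: 339/64; S2 reads c0=1 → after 3×micro: 1 ⇒ (c0=1, c1=339/64, c2=1)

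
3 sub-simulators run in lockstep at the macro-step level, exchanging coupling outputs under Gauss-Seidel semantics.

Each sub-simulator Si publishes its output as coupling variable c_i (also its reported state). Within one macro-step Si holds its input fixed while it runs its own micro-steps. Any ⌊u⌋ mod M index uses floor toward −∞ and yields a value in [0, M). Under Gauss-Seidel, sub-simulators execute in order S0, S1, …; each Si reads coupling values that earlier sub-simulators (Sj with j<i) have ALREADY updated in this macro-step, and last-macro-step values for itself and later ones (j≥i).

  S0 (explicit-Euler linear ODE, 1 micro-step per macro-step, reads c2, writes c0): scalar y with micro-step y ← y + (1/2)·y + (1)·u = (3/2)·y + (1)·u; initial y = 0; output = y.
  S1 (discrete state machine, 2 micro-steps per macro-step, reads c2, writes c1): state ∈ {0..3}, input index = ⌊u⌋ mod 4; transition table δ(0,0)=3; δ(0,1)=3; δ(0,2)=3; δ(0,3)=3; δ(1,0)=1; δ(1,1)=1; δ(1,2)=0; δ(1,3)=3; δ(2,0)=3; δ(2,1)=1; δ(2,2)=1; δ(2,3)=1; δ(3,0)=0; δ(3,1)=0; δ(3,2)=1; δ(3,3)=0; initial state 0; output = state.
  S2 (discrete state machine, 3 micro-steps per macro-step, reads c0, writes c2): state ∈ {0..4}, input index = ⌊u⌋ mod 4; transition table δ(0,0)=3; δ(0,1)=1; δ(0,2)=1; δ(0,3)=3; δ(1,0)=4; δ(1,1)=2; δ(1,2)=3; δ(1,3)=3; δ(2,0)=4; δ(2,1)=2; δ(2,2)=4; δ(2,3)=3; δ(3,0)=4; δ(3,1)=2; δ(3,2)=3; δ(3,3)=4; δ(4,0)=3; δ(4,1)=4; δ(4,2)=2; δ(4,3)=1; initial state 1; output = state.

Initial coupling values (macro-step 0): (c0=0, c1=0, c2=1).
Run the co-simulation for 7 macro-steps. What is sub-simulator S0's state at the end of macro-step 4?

S0 state at macro-step 4 = 99/8

macro 1: S0 reads c2=1 → after 1×micro: 1; S1 reads c2=1 → after 2×micro: 0; S2 reads c0=1 → after 3×micro: 2 ⇒ (c0=1, c1=0, c2=2)
macro 2: S0 reads c2=2 → after 1×micro: 7/2; S1 reads c2=2 → after 2×micro: 1; S2 reads c0=7/2 → after 3×micro: 1 ⇒ (c0=7/2, c1=1, c2=1)
macro 3: S0 reads c2=1 → after 1×micro: 25/4; S1 reads c2=1 → after 2×micro: 1; S2 reads c0=25/4 → after 3×micro: 3 ⇒ (c0=25/4, c1=1, c2=3)
macro 4: S0 reads c2=3 → after 1×micro: 99/8; S1 reads c2=3 → after 2×micro: 0; S2 reads c0=99/8 → after 3×micro: 4 ⇒ (c0=99/8, c1=0, c2=4)
macro 5: S0 reads c2=4 → after 1×micro: 361/16; S1 reads c2=4 → after 2×micro: 0; S2 reads c0=361/16 → after 3×micro: 2 ⇒ (c0=361/16, c1=0, c2=2)
macro 6: S0 reads c2=2 → after 1×micro: 1147/32; S1 reads c2=2 → after 2×micro: 1; S2 reads c0=1147/32 → after 3×micro: 1 ⇒ (c0=1147/32, c1=1, c2=1)
macro 7: S0 reads c2=1 → after 1×micro: 3505/64; S1 reads c2=1 → after 2×micro: 1; S2 reads c0=3505/64 → after 3×micro: 3 ⇒ (c0=3505/64, c1=1, c2=3)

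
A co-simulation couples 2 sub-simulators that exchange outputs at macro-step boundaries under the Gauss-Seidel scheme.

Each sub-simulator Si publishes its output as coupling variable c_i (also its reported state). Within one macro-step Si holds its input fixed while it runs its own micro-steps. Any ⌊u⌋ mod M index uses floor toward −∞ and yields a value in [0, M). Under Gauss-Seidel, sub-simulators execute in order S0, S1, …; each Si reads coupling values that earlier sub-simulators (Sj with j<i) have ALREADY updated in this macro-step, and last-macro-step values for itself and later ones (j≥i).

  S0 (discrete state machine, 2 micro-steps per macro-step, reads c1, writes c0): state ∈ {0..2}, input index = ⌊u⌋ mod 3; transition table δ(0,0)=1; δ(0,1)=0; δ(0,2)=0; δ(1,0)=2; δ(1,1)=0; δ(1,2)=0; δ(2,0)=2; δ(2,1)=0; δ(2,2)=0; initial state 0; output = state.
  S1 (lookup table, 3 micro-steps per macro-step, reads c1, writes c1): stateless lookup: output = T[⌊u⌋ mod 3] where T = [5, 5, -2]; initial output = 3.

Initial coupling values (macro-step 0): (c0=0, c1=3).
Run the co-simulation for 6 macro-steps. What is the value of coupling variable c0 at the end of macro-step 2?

c0 at macro-step 2 = 0

macro 1: S0 reads c1=3 → after 2×micro: 2; S1 reads c1=3 → after 3×micro: 5 ⇒ (c0=2, c1=5)
macro 2: S0 reads c1=5 → after 2×micro: 0; S1 reads c1=5 → after 3×micro: -2 ⇒ (c0=0, c1=-2)
macro 3: S0 reads c1=-2 → after 2×micro: 0; S1 reads c1=-2 → after 3×micro: 5 ⇒ (c0=0, c1=5)
macro 4: S0 reads c1=5 → after 2×micro: 0; S1 reads c1=5 → after 3×micro: -2 ⇒ (c0=0, c1=-2)
macro 5: S0 reads c1=-2 → after 2×micro: 0; S1 reads c1=-2 → after 3×micro: 5 ⇒ (c0=0, c1=5)
macro 6: S0 reads c1=5 → after 2×micro: 0; S1 reads c1=5 → after 3×micro: -2 ⇒ (c0=0, c1=-2)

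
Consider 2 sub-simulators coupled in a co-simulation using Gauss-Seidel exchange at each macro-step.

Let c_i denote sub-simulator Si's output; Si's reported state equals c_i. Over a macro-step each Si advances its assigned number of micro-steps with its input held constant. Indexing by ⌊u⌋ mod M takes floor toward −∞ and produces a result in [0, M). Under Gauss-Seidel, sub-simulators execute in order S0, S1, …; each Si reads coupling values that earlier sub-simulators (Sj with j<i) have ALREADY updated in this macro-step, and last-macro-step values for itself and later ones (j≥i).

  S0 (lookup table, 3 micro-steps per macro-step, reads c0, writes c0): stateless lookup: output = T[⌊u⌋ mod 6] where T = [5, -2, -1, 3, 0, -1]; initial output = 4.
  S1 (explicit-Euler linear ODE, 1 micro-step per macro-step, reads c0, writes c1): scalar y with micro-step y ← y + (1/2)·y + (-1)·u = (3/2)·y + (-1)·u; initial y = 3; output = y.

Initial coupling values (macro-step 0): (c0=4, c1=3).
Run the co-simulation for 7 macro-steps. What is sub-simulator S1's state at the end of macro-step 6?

S1 state at macro-step 6 = 1087/64

macro 1: S0 reads c0=4 → after 3×micro: 0; S1 reads c0=0 → after 1×micro: 9/2 ⇒ (c0=0, c1=9/2)
macro 2: S0 reads c0=0 → after 3×micro: 5; S1 reads c0=5 → after 1×micro: 7/4 ⇒ (c0=5, c1=7/4)
macro 3: S0 reads c0=5 → after 3×micro: -1; S1 reads c0=-1 → after 1×micro: 29/8 ⇒ (c0=-1, c1=29/8)
macro 4: S0 reads c0=-1 → after 3×micro: -1; S1 reads c0=-1 → after 1×micro: 103/16 ⇒ (c0=-1, c1=103/16)
macro 5: S0 reads c0=-1 → after 3×micro: -1; S1 reads c0=-1 → after 1×micro: 341/32 ⇒ (c0=-1, c1=341/32)
macro 6: S0 reads c0=-1 → after 3×micro: -1; S1 reads c0=-1 → after 1×micro: 1087/64 ⇒ (c0=-1, c1=1087/64)
macro 7: S0 reads c0=-1 → after 3×micro: -1; S1 reads c0=-1 → after 1×micro: 3389/128 ⇒ (c0=-1, c1=3389/128)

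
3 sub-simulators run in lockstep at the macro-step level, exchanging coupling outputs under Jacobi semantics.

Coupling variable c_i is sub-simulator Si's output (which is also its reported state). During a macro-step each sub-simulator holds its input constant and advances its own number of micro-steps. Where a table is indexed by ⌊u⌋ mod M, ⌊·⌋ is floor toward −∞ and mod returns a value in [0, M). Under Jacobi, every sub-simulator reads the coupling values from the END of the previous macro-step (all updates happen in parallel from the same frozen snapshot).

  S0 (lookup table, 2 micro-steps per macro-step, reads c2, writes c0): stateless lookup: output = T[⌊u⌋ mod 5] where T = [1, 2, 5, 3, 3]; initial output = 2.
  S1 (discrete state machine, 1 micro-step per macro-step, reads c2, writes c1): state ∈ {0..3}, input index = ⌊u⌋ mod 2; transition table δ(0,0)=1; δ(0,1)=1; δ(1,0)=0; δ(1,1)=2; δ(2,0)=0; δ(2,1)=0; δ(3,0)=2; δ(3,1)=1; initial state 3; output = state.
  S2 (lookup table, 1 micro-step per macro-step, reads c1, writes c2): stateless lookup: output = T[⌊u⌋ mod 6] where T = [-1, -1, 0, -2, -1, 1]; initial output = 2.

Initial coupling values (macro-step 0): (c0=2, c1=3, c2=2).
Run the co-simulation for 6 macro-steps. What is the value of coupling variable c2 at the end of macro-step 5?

c2 at macro-step 5 = 0

macro 1: S0 reads c2=2 → after 2×micro: 5; S1 reads c2=2 → after 1×micro: 2; S2 reads c1=3 → after 1×micro: -2 ⇒ (c0=5, c1=2, c2=-2)
macro 2: S0 reads c2=-2 → after 2×micro: 3; S1 reads c2=-2 → after 1×micro: 0; S2 reads c1=2 → after 1×micro: 0 ⇒ (c0=3, c1=0, c2=0)
macro 3: S0 reads c2=0 → after 2×micro: 1; S1 reads c2=0 → after 1×micro: 1; S2 reads c1=0 → after 1×micro: -1 ⇒ (c0=1, c1=1, c2=-1)
macro 4: S0 reads c2=-1 → after 2×micro: 3; S1 reads c2=-1 → after 1×micro: 2; S2 reads c1=1 → after 1×micro: -1 ⇒ (c0=3, c1=2, c2=-1)
macro 5: S0 reads c2=-1 → after 2×micro: 3; S1 reads c2=-1 → after 1×micro: 0; S2 reads c1=2 → after 1×micro: 0 ⇒ (c0=3, c1=0, c2=0)
macro 6: S0 reads c2=0 → after 2×micro: 1; S1 reads c2=0 → after 1×micro: 1; S2 reads c1=0 → after 1×micro: -1 ⇒ (c0=1, c1=1, c2=-1)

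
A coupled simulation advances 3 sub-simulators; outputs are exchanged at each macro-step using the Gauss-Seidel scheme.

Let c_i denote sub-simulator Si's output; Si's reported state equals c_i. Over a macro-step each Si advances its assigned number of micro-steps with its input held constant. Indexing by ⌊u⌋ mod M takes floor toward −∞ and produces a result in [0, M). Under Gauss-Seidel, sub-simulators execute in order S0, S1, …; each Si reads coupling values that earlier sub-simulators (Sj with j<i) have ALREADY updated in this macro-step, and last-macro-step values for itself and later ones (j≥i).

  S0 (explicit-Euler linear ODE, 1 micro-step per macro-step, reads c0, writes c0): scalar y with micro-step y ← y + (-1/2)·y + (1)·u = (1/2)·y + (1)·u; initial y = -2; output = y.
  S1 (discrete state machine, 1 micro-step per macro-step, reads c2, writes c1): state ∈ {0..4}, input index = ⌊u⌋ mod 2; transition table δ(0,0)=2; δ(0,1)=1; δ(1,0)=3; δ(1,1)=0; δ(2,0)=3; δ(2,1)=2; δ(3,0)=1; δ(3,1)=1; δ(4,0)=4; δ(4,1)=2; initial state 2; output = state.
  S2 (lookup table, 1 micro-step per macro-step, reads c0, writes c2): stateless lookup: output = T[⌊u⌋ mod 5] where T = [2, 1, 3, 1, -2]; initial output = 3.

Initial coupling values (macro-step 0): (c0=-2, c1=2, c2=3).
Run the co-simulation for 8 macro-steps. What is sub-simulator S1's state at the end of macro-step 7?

S1 state at macro-step 7 = 0

macro 1: S0 reads c0=-2 → after 1×micro: -3; S1 reads c2=3 → after 1×micro: 2; S2 reads c0=-3 → after 1×micro: 3 ⇒ (c0=-3, c1=2, c2=3)
macro 2: S0 reads c0=-3 → after 1×micro: -9/2; S1 reads c2=3 → after 1×micro: 2; S2 reads c0=-9/2 → after 1×micro: 2 ⇒ (c0=-9/2, c1=2, c2=2)
macro 3: S0 reads c0=-9/2 → after 1×micro: -27/4; S1 reads c2=2 → after 1×micro: 3; S2 reads c0=-27/4 → after 1×micro: 1 ⇒ (c0=-27/4, c1=3, c2=1)
macro 4: S0 reads c0=-27/4 → after 1×micro: -81/8; S1 reads c2=1 → after 1×micro: 1; S2 reads c0=-81/8 → after 1×micro: -2 ⇒ (c0=-81/8, c1=1, c2=-2)
macro 5: S0 reads c0=-81/8 → after 1×micro: -243/16; S1 reads c2=-2 → after 1×micro: 3; S2 reads c0=-243/16 → after 1×micro: -2 ⇒ (c0=-243/16, c1=3, c2=-2)
macro 6: S0 reads c0=-243/16 → after 1×micro: -729/32; S1 reads c2=-2 → after 1×micro: 1; S2 reads c0=-729/32 → after 1×micro: 3 ⇒ (c0=-729/32, c1=1, c2=3)
macro 7: S0 reads c0=-729/32 → after 1×micro: -2187/64; S1 reads c2=3 → after 1×micro: 0; S2 reads c0=-2187/64 → after 1×micro: 2 ⇒ (c0=-2187/64, c1=0, c2=2)
macro 8: S0 reads c0=-2187/64 → after 1×micro: -6561/128; S1 reads c2=2 → after 1×micro: 2; S2 reads c0=-6561/128 → after 1×micro: 1 ⇒ (c0=-6561/128, c1=2, c2=1)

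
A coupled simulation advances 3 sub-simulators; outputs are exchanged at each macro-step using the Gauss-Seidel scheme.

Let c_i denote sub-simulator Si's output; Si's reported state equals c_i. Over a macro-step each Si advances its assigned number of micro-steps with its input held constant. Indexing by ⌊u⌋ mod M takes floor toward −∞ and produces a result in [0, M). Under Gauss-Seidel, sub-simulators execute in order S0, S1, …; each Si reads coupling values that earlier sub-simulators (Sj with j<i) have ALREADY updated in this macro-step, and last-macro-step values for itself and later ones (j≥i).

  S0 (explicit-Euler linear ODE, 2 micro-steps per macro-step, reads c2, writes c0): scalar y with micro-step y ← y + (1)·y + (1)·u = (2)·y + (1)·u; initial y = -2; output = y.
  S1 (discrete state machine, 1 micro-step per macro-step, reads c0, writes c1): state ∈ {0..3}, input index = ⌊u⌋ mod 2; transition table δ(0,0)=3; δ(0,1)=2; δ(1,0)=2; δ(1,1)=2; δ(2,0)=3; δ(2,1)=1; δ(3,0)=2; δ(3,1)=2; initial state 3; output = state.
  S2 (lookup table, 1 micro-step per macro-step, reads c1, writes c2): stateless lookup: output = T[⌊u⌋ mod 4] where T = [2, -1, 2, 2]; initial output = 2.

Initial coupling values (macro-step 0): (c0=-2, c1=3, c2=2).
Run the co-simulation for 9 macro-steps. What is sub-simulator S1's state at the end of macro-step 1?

macro 1: S0 reads c2=2 → after 2×micro: -2; S1 reads c0=-2 → after 1×micro: 2; S2 reads c1=2 → after 1×micro: 2 ⇒ (c0=-2, c1=2, c2=2)
macro 2: S0 reads c2=2 → after 2×micro: -2; S1 reads c0=-2 → after 1×micro: 3; S2 reads c1=3 → after 1×micro: 2 ⇒ (c0=-2, c1=3, c2=2)
macro 3: S0 reads c2=2 → after 2×micro: -2; S1 reads c0=-2 → after 1×micro: 2; S2 reads c1=2 → after 1×micro: 2 ⇒ (c0=-2, c1=2, c2=2)
macro 4: S0 reads c2=2 → after 2×micro: -2; S1 reads c0=-2 → after 1×micro: 3; S2 reads c1=3 → after 1×micro: 2 ⇒ (c0=-2, c1=3, c2=2)
macro 5: S0 reads c2=2 → after 2×micro: -2; S1 reads c0=-2 → after 1×micro: 2; S2 reads c1=2 → after 1×micro: 2 ⇒ (c0=-2, c1=2, c2=2)
macro 6: S0 reads c2=2 → after 2×micro: -2; S1 reads c0=-2 → after 1×micro: 3; S2 reads c1=3 → after 1×micro: 2 ⇒ (c0=-2, c1=3, c2=2)
macro 7: S0 reads c2=2 → after 2×micro: -2; S1 reads c0=-2 → after 1×micro: 2; S2 reads c1=2 → after 1×micro: 2 ⇒ (c0=-2, c1=2, c2=2)
macro 8: S0 reads c2=2 → after 2×micro: -2; S1 reads c0=-2 → after 1×micro: 3; S2 reads c1=3 → after 1×micro: 2 ⇒ (c0=-2, c1=3, c2=2)
macro 9: S0 reads c2=2 → after 2×micro: -2; S1 reads c0=-2 → after 1×micro: 2; S2 reads c1=2 → after 1×micro: 2 ⇒ (c0=-2, c1=2, c2=2)

S1 state at macro-step 1 = 2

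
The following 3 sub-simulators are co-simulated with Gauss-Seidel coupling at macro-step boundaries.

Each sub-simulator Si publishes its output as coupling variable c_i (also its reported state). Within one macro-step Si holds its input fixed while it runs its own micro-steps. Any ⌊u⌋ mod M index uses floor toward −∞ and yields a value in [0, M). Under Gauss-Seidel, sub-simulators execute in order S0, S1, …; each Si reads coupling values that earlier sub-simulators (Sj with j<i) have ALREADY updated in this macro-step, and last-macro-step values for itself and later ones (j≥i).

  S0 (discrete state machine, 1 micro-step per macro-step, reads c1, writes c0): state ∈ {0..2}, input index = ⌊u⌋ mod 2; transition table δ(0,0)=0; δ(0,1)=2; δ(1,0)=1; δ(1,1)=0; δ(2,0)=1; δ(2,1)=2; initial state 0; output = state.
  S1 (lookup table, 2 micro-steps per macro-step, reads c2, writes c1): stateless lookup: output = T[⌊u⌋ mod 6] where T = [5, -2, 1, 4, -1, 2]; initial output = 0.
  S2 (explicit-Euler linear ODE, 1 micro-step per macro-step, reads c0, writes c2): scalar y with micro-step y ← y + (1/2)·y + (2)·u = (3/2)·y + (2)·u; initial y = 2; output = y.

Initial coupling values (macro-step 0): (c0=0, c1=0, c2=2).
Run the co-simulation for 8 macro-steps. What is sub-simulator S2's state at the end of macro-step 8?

S2 state at macro-step 8 = 17857/128

macro 1: S0 reads c1=0 → after 1×micro: 0; S1 reads c2=2 → after 2×micro: 1; S2 reads c0=0 → after 1×micro: 3 ⇒ (c0=0, c1=1, c2=3)
macro 2: S0 reads c1=1 → after 1×micro: 2; S1 reads c2=3 → after 2×micro: 4; S2 reads c0=2 → after 1×micro: 17/2 ⇒ (c0=2, c1=4, c2=17/2)
macro 3: S0 reads c1=4 → after 1×micro: 1; S1 reads c2=17/2 → after 2×micro: 1; S2 reads c0=1 → after 1×micro: 59/4 ⇒ (c0=1, c1=1, c2=59/4)
macro 4: S0 reads c1=1 → after 1×micro: 0; S1 reads c2=59/4 → after 2×micro: 1; S2 reads c0=0 → after 1×micro: 177/8 ⇒ (c0=0, c1=1, c2=177/8)
macro 5: S0 reads c1=1 → after 1×micro: 2; S1 reads c2=177/8 → after 2×micro: -1; S2 reads c0=2 → after 1×micro: 595/16 ⇒ (c0=2, c1=-1, c2=595/16)
macro 6: S0 reads c1=-1 → after 1×micro: 2; S1 reads c2=595/16 → after 2×micro: -2; S2 reads c0=2 → after 1×micro: 1913/32 ⇒ (c0=2, c1=-2, c2=1913/32)
macro 7: S0 reads c1=-2 → after 1×micro: 1; S1 reads c2=1913/32 → after 2×micro: 2; S2 reads c0=1 → after 1×micro: 5867/64 ⇒ (c0=1, c1=2, c2=5867/64)
macro 8: S0 reads c1=2 → after 1×micro: 1; S1 reads c2=5867/64 → after 2×micro: -2; S2 reads c0=1 → after 1×micro: 17857/128 ⇒ (c0=1, c1=-2, c2=17857/128)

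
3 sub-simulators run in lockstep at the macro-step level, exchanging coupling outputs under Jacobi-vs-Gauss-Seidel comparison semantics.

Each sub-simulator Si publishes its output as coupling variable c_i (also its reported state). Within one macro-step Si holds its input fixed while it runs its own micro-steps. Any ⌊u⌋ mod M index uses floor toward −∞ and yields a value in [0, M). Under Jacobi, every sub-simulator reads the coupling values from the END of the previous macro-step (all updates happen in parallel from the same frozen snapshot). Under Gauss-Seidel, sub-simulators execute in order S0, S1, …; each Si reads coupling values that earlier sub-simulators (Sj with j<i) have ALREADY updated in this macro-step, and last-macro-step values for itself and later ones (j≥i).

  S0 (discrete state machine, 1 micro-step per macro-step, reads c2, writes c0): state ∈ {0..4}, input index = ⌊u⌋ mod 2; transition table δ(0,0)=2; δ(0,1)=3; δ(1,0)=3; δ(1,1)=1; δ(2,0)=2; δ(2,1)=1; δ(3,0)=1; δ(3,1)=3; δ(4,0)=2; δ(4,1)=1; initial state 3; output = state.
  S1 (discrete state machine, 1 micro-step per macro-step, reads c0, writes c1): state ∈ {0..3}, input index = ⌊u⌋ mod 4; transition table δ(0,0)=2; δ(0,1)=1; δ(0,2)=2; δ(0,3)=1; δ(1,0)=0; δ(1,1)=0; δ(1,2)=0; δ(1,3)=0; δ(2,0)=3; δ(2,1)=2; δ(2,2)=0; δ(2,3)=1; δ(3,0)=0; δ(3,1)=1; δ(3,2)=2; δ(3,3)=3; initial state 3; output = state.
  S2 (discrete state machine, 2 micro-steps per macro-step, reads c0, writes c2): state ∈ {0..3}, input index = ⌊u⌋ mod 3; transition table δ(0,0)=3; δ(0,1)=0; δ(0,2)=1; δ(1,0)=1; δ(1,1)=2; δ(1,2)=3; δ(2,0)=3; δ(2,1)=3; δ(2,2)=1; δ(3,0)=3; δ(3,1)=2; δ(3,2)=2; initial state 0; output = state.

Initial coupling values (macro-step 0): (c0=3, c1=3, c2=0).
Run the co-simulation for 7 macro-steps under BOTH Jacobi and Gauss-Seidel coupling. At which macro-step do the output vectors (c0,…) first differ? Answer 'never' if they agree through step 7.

[Jacobi] macro 1: S0 reads c2=0 → after 1×micro: 1; S1 reads c0=3 → after 1×micro: 3; S2 reads c0=3 → after 2×micro: 3 ⇒ (c0=1, c1=3, c2=3)
[Jacobi] macro 2: S0 reads c2=3 → after 1×micro: 1; S1 reads c0=1 → after 1×micro: 1; S2 reads c0=1 → after 2×micro: 3 ⇒ (c0=1, c1=1, c2=3)
[Jacobi] macro 3: S0 reads c2=3 → after 1×micro: 1; S1 reads c0=1 → after 1×micro: 0; S2 reads c0=1 → after 2×micro: 3 ⇒ (c0=1, c1=0, c2=3)
[Jacobi] macro 4: S0 reads c2=3 → after 1×micro: 1; S1 reads c0=1 → after 1×micro: 1; S2 reads c0=1 → after 2×micro: 3 ⇒ (c0=1, c1=1, c2=3)
[Jacobi] macro 5: S0 reads c2=3 → after 1×micro: 1; S1 reads c0=1 → after 1×micro: 0; S2 reads c0=1 → after 2×micro: 3 ⇒ (c0=1, c1=0, c2=3)
[Jacobi] macro 6: S0 reads c2=3 → after 1×micro: 1; S1 reads c0=1 → after 1×micro: 1; S2 reads c0=1 → after 2×micro: 3 ⇒ (c0=1, c1=1, c2=3)
[Jacobi] macro 7: S0 reads c2=3 → after 1×micro: 1; S1 reads c0=1 → after 1×micro: 0; S2 reads c0=1 → after 2×micro: 3 ⇒ (c0=1, c1=0, c2=3)
[Gauss-Seidel] macro 1: S0 reads c2=0 → after 1×micro: 1; S1 reads c0=1 → after 1×micro: 1; S2 reads c0=1 → after 2×micro: 0 ⇒ (c0=1, c1=1, c2=0)
[Gauss-Seidel] macro 2: S0 reads c2=0 → after 1×micro: 3; S1 reads c0=3 → after 1×micro: 0; S2 reads c0=3 → after 2×micro: 3 ⇒ (c0=3, c1=0, c2=3)
[Gauss-Seidel] macro 3: S0 reads c2=3 → after 1×micro: 3; S1 reads c0=3 → after 1×micro: 1; S2 reads c0=3 → after 2×micro: 3 ⇒ (c0=3, c1=1, c2=3)
[Gauss-Seidel] macro 4: S0 reads c2=3 → after 1×micro: 3; S1 reads c0=3 → after 1×micro: 0; S2 reads c0=3 → after 2×micro: 3 ⇒ (c0=3, c1=0, c2=3)
[Gauss-Seidel] macro 5: S0 reads c2=3 → after 1×micro: 3; S1 reads c0=3 → after 1×micro: 1; S2 reads c0=3 → after 2×micro: 3 ⇒ (c0=3, c1=1, c2=3)
[Gauss-Seidel] macro 6: S0 reads c2=3 → after 1×micro: 3; S1 reads c0=3 → after 1×micro: 0; S2 reads c0=3 → after 2×micro: 3 ⇒ (c0=3, c1=0, c2=3)
[Gauss-Seidel] macro 7: S0 reads c2=3 → after 1×micro: 3; S1 reads c0=3 → after 1×micro: 1; S2 reads c0=3 → after 2×micro: 3 ⇒ (c0=3, c1=1, c2=3)

first divergence at macro-step: 1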